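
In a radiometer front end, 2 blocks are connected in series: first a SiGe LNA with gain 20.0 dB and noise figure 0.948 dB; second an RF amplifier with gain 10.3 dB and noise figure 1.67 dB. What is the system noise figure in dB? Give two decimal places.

0.96 dB

Convert to linear (a loss of L dB is a gain of −L dB): F_i = 10^(NF_i/10), G_i = 10^(G_i,dB/10)
  Stage 1: F_1 = 10^(0.948/10) = 1.244, G_1 = 10^(20.0/10) = 100.0
  Stage 2: F_2 = 10^(1.67/10) = 1.469, G_2 = 10^(10.3/10) = 10.72
Friis cascade:
  F = 1.244 + (1.469 − 1)/100.0 = 1.249
NF = 10 log₁₀(1.249) = 0.96 dB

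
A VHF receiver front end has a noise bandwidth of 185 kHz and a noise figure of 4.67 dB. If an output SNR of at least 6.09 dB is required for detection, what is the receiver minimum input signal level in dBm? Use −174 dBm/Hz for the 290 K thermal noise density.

Sensitivity = −174 + 10 log₁₀(B) + NF + SNR_min
= −174 + 52.67 + 4.67 + 6.09
= −110.57 dBm → −110.6 dBm

−110.6 dBm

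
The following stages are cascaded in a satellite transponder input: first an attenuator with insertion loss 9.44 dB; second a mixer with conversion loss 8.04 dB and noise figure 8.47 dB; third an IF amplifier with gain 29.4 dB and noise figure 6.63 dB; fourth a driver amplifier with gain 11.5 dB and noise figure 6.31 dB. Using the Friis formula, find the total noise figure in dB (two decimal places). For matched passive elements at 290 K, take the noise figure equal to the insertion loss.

24.21 dB

Convert to linear (a loss of L dB is a gain of −L dB): F_i = 10^(NF_i/10), G_i = 10^(G_i,dB/10)
  Stage 1: F_1 = 10^(9.44/10) = 8.790, G_1 = 10^(−9.44/10) = 0.1138
  Stage 2: F_2 = 10^(8.47/10) = 7.031, G_2 = 10^(−8.04/10) = 0.1570
  Stage 3: F_3 = 10^(6.63/10) = 4.603, G_3 = 10^(29.4/10) = 871.0
  Stage 4: F_4 = 10^(6.31/10) = 4.276, G_4 = 10^(11.5/10) = 14.13
Friis cascade:
  F = 8.790 + (7.031 − 1)/0.1138 + (4.603 − 1)/0.01786 + (4.276 − 1)/15.56 = 263.7
NF = 10 log₁₀(263.7) = 24.21 dB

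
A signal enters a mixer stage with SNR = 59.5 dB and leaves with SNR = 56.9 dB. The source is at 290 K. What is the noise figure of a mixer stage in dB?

NF (dB) = SNR_in(dB) − SNR_out(dB) when the source is at T₀
NF = 59.5 − 56.9 = 2.6 dB

2.6 dB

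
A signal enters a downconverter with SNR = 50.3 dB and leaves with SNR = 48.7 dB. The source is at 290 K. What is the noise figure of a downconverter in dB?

1.6 dB

NF (dB) = SNR_in(dB) − SNR_out(dB) when the source is at T₀
NF = 50.3 − 48.7 = 1.6 dB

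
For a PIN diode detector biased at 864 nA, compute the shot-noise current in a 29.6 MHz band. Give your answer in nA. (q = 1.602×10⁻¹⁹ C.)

I_n = √(2qI·B)
2qI·B = 2 × 1.602×10⁻¹⁹ × 8.64×10⁻⁷ × 2.96×10⁷ = 8.19×10⁻¹⁸ A²
I_n = √(8.19×10⁻¹⁸) = 2.86×10⁻⁹ A = 2.86 nA

2.86 nA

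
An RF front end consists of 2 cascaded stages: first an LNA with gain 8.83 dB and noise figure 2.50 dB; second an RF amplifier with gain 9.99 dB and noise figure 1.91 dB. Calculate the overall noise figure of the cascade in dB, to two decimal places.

2.67 dB

Convert to linear (a loss of L dB is a gain of −L dB): F_i = 10^(NF_i/10), G_i = 10^(G_i,dB/10)
  Stage 1: F_1 = 10^(2.50/10) = 1.778, G_1 = 10^(8.83/10) = 7.638
  Stage 2: F_2 = 10^(1.91/10) = 1.552, G_2 = 10^(9.99/10) = 9.977
Friis cascade:
  F = 1.778 + (1.552 − 1)/7.638 = 1.851
NF = 10 log₁₀(1.851) = 2.67 dB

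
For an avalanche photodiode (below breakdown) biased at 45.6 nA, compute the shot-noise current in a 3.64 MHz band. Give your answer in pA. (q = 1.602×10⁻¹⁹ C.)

231 pA

I_n = √(2qI·B)
2qI·B = 2 × 1.602×10⁻¹⁹ × 4.56×10⁻⁸ × 3.64×10⁶ = 5.32×10⁻²⁰ A²
I_n = √(5.32×10⁻²⁰) = 2.31×10⁻¹⁰ A = 231 pA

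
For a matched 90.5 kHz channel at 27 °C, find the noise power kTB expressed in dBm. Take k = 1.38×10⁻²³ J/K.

T = 27 °C + 273.15 = 300.15 K
P_n = kTB = 1.38×10⁻²³ × 300.15 × 9.05×10⁴ = 3.75×10⁻¹⁶ W
In dBm: 10 log₁₀(3.75×10⁻¹⁶ / 10⁻³) = −124.3 dBm

−124.3 dBm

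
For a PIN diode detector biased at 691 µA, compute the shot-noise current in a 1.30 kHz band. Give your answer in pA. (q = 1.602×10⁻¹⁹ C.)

536 pA

I_n = √(2qI·B)
2qI·B = 2 × 1.602×10⁻¹⁹ × 6.91×10⁻⁴ × 1.30×10³ = 2.88×10⁻¹⁹ A²
I_n = √(2.88×10⁻¹⁹) = 5.36×10⁻¹⁰ A = 536 pA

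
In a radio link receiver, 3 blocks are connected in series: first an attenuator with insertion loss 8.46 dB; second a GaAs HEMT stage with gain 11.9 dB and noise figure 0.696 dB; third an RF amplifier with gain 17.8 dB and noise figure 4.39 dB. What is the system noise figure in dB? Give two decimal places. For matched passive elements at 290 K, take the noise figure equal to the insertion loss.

Convert to linear (a loss of L dB is a gain of −L dB): F_i = 10^(NF_i/10), G_i = 10^(G_i,dB/10)
  Stage 1: F_1 = 10^(8.46/10) = 7.015, G_1 = 10^(−8.46/10) = 0.1426
  Stage 2: F_2 = 10^(0.696/10) = 1.174, G_2 = 10^(11.9/10) = 15.49
  Stage 3: F_3 = 10^(4.39/10) = 2.748, G_3 = 10^(17.8/10) = 60.26
Friis cascade:
  F = 7.015 + (1.174 − 1)/0.1426 + (2.748 − 1)/2.208 = 9.025
NF = 10 log₁₀(9.025) = 9.55 dB

9.55 dB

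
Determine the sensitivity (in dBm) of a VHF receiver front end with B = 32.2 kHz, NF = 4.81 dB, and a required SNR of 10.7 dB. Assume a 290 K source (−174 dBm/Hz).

Sensitivity = −174 + 10 log₁₀(B) + NF + SNR_min
= −174 + 45.08 + 4.81 + 10.7
= −113.41 dBm → −113.4 dBm

−113.4 dBm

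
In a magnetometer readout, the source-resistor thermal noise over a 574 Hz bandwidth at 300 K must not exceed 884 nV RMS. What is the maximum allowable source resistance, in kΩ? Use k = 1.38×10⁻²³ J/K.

82.2 kΩ

Johnson–Nyquist: V_n = √(4kTRB) ⇒ R = V_n² / (4kTB)
4kTB = 4 × 1.38×10⁻²³ × 300 × 5.74×10² = 9.51×10⁻¹⁸
R = (8.84×10⁻⁷)² / 9.51×10⁻¹⁸ = 8.22×10⁴ Ω = 82.2 kΩ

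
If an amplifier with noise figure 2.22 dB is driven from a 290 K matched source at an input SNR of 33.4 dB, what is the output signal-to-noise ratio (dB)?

31.18 dB

By definition F = SNR_in/SNR_out, so in dB: SNR_out = SNR_in − NF
SNR_out = 33.4 − 2.22 = 31.18 dB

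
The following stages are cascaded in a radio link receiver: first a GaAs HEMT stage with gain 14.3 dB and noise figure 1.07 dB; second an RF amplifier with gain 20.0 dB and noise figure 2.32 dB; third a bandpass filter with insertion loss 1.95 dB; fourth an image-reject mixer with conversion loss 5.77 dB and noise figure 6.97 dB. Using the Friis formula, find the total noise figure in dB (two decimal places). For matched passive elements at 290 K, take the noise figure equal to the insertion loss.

Convert to linear (a loss of L dB is a gain of −L dB): F_i = 10^(NF_i/10), G_i = 10^(G_i,dB/10)
  Stage 1: F_1 = 10^(1.07/10) = 1.279, G_1 = 10^(14.3/10) = 26.92
  Stage 2: F_2 = 10^(2.32/10) = 1.706, G_2 = 10^(20.0/10) = 100.0
  Stage 3: F_3 = 10^(1.95/10) = 1.567, G_3 = 10^(−1.95/10) = 0.6383
  Stage 4: F_4 = 10^(6.97/10) = 4.977, G_4 = 10^(−5.77/10) = 0.2649
Friis cascade:
  F = 1.279 + (1.706 − 1)/26.92 + (1.567 − 1)/2692 + (4.977 − 1)/1718 = 1.308
NF = 10 log₁₀(1.308) = 1.17 dB

1.17 dB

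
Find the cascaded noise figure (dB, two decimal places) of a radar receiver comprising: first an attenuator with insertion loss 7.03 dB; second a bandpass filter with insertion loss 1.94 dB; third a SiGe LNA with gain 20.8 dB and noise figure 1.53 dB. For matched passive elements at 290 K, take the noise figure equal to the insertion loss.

10.50 dB

Convert to linear (a loss of L dB is a gain of −L dB): F_i = 10^(NF_i/10), G_i = 10^(G_i,dB/10)
  Stage 1: F_1 = 10^(7.03/10) = 5.047, G_1 = 10^(−7.03/10) = 0.1982
  Stage 2: F_2 = 10^(1.94/10) = 1.563, G_2 = 10^(−1.94/10) = 0.6397
  Stage 3: F_3 = 10^(1.53/10) = 1.422, G_3 = 10^(20.8/10) = 120.2
Friis cascade:
  F = 5.047 + (1.563 − 1)/0.1982 + (1.422 − 1)/0.1268 = 11.22
NF = 10 log₁₀(11.22) = 10.50 dB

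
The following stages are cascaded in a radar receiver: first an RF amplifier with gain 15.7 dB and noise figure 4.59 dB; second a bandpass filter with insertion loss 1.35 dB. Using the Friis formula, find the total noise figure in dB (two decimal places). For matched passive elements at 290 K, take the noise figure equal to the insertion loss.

Convert to linear (a loss of L dB is a gain of −L dB): F_i = 10^(NF_i/10), G_i = 10^(G_i,dB/10)
  Stage 1: F_1 = 10^(4.59/10) = 2.877, G_1 = 10^(15.7/10) = 37.15
  Stage 2: F_2 = 10^(1.35/10) = 1.365, G_2 = 10^(−1.35/10) = 0.7328
Friis cascade:
  F = 2.877 + (1.365 − 1)/37.15 = 2.887
NF = 10 log₁₀(2.887) = 4.60 dB

4.60 dB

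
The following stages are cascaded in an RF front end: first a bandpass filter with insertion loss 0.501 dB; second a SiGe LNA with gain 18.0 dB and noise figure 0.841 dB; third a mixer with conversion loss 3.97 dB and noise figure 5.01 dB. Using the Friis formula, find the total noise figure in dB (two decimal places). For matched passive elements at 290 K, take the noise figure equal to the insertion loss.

Convert to linear (a loss of L dB is a gain of −L dB): F_i = 10^(NF_i/10), G_i = 10^(G_i,dB/10)
  Stage 1: F_1 = 10^(0.501/10) = 1.122, G_1 = 10^(−0.501/10) = 0.8910
  Stage 2: F_2 = 10^(0.841/10) = 1.214, G_2 = 10^(18.0/10) = 63.10
  Stage 3: F_3 = 10^(5.01/10) = 3.170, G_3 = 10^(−3.97/10) = 0.4009
Friis cascade:
  F = 1.122 + (1.214 − 1)/0.8910 + (3.170 − 1)/56.22 = 1.401
NF = 10 log₁₀(1.401) = 1.46 dB

1.46 dB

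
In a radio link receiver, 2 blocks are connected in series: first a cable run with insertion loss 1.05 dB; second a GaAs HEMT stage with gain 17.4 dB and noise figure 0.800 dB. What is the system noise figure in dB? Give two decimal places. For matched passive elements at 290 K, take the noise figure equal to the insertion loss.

1.85 dB

Convert to linear (a loss of L dB is a gain of −L dB): F_i = 10^(NF_i/10), G_i = 10^(G_i,dB/10)
  Stage 1: F_1 = 10^(1.05/10) = 1.274, G_1 = 10^(−1.05/10) = 0.7852
  Stage 2: F_2 = 10^(0.800/10) = 1.202, G_2 = 10^(17.4/10) = 54.95
Friis cascade:
  F = 1.274 + (1.202 − 1)/0.7852 = 1.531
NF = 10 log₁₀(1.531) = 1.85 dB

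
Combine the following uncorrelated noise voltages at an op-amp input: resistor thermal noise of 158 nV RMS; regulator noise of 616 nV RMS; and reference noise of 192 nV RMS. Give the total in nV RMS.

Uncorrelated sources add in power (mean-square): V_tot = √(ΣV_i²)
V_tot = √[(1.58×10⁻⁷)² + (6.16×10⁻⁷)² + (1.92×10⁻⁷)²] = 6.64×10⁻⁷ V = 664 nV

664 nV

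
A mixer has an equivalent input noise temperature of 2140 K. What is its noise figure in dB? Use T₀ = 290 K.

F = 1 + T_e/T₀ = 1 + 2140/290 = 8.37931
NF = 10 log₁₀(8.37931) = 9.23 dB

9.23 dB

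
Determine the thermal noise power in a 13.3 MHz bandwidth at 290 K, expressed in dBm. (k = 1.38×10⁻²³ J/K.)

P_n = kTB = 1.38×10⁻²³ × 290 × 1.33×10⁷ = 5.32×10⁻¹⁴ W
In dBm: 10 log₁₀(5.32×10⁻¹⁴ / 10⁻³) = −102.7 dBm

−102.7 dBm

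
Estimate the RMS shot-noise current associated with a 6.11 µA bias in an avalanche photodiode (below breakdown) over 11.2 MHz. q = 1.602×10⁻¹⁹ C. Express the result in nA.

I_n = √(2qI·B)
2qI·B = 2 × 1.602×10⁻¹⁹ × 6.11×10⁻⁶ × 1.12×10⁷ = 2.19×10⁻¹⁷ A²
I_n = √(2.19×10⁻¹⁷) = 4.68×10⁻⁹ A = 4.68 nA

4.68 nA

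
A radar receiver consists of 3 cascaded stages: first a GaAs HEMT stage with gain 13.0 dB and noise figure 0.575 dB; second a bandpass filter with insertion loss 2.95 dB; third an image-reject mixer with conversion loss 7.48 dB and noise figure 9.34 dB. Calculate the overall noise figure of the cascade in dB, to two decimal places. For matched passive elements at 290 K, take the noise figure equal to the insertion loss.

2.88 dB

Convert to linear (a loss of L dB is a gain of −L dB): F_i = 10^(NF_i/10), G_i = 10^(G_i,dB/10)
  Stage 1: F_1 = 10^(0.575/10) = 1.142, G_1 = 10^(13.0/10) = 19.95
  Stage 2: F_2 = 10^(2.95/10) = 1.972, G_2 = 10^(−2.95/10) = 0.5070
  Stage 3: F_3 = 10^(9.34/10) = 8.590, G_3 = 10^(−7.48/10) = 0.1786
Friis cascade:
  F = 1.142 + (1.972 − 1)/19.95 + (8.590 − 1)/10.12 = 1.941
NF = 10 log₁₀(1.941) = 2.88 dB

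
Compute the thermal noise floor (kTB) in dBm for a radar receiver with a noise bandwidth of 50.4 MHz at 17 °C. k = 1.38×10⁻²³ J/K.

−97.0 dBm

T = 17 °C + 273.15 = 290.15 K
P_n = kTB = 1.38×10⁻²³ × 290.15 × 5.04×10⁷ = 2.02×10⁻¹³ W
In dBm: 10 log₁₀(2.02×10⁻¹³ / 10⁻³) = −97.0 dBm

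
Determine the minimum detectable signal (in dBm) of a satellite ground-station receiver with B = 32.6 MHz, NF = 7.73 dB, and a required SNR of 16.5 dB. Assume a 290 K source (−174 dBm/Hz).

−74.6 dBm

Sensitivity = −174 + 10 log₁₀(B) + NF + SNR_min
= −174 + 75.13 + 7.73 + 16.5
= −74.64 dBm → −74.6 dBm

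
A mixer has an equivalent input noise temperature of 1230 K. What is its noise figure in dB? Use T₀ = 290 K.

F = 1 + T_e/T₀ = 1 + 1230/290 = 5.24138
NF = 10 log₁₀(5.24138) = 7.19 dB

7.19 dB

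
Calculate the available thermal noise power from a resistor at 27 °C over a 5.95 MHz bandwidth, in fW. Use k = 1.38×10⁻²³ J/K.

24.6 fW

T = 27 °C + 273.15 = 300.15 K
P_n = kTB = 1.38×10⁻²³ × 300.15 × 5.95×10⁶ = 2.46×10⁻¹⁴ W = 24.6 fW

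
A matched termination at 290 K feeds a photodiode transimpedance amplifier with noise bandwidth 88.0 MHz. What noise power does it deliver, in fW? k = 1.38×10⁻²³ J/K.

P_n = kTB = 1.38×10⁻²³ × 290 × 8.80×10⁷ = 3.52×10⁻¹³ W = 352 fW

352 fW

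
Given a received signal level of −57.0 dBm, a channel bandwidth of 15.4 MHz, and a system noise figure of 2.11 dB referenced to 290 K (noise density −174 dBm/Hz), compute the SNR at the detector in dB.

43.0 dB

Noise floor: N = −174 + 10 log₁₀(B) + NF
10 log₁₀(1.54×10⁷) = 71.88 dB
N = −174 + 71.88 + 2.11 = −100.01 dBm
SNR = P_sig − N = −57.0 − (−100.01) = 43.01 dB → 43.0 dB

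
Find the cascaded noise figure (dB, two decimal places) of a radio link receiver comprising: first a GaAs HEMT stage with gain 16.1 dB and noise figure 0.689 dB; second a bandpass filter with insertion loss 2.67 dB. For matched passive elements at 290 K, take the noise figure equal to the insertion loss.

0.77 dB

Convert to linear (a loss of L dB is a gain of −L dB): F_i = 10^(NF_i/10), G_i = 10^(G_i,dB/10)
  Stage 1: F_1 = 10^(0.689/10) = 1.172, G_1 = 10^(16.1/10) = 40.74
  Stage 2: F_2 = 10^(2.67/10) = 1.849, G_2 = 10^(−2.67/10) = 0.5408
Friis cascade:
  F = 1.172 + (1.849 − 1)/40.74 = 1.193
NF = 10 log₁₀(1.193) = 0.77 dB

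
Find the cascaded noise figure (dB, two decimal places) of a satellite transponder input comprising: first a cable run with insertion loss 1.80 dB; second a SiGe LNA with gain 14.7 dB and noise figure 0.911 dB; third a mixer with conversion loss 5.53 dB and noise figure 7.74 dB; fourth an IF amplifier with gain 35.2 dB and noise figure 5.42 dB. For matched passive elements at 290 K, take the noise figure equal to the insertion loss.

Convert to linear (a loss of L dB is a gain of −L dB): F_i = 10^(NF_i/10), G_i = 10^(G_i,dB/10)
  Stage 1: F_1 = 10^(1.80/10) = 1.514, G_1 = 10^(−1.80/10) = 0.6607
  Stage 2: F_2 = 10^(0.911/10) = 1.233, G_2 = 10^(14.7/10) = 29.51
  Stage 3: F_3 = 10^(7.74/10) = 5.943, G_3 = 10^(−5.53/10) = 0.2799
  Stage 4: F_4 = 10^(5.42/10) = 3.483, G_4 = 10^(35.2/10) = 3311
Friis cascade:
  F = 1.514 + (1.233 − 1)/0.6607 + (5.943 − 1)/19.50 + (3.483 − 1)/5.458 = 2.575
NF = 10 log₁₀(2.575) = 4.11 dB

4.11 dB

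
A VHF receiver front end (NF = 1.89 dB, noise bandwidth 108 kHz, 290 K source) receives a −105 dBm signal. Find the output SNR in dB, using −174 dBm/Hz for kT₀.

16.8 dB

Noise floor: N = −174 + 10 log₁₀(B) + NF
10 log₁₀(1.08×10⁵) = 50.33 dB
N = −174 + 50.33 + 1.89 = −121.78 dBm
SNR = P_sig − N = −105 − (−121.78) = 16.78 dB → 16.8 dB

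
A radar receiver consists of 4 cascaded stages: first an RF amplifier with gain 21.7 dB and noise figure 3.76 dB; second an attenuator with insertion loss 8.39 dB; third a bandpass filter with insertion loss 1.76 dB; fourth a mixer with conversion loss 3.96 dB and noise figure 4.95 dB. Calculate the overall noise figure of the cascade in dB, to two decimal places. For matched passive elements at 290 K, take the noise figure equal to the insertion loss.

4.13 dB

Convert to linear (a loss of L dB is a gain of −L dB): F_i = 10^(NF_i/10), G_i = 10^(G_i,dB/10)
  Stage 1: F_1 = 10^(3.76/10) = 2.377, G_1 = 10^(21.7/10) = 147.9
  Stage 2: F_2 = 10^(8.39/10) = 6.902, G_2 = 10^(−8.39/10) = 0.1449
  Stage 3: F_3 = 10^(1.76/10) = 1.500, G_3 = 10^(−1.76/10) = 0.6668
  Stage 4: F_4 = 10^(4.95/10) = 3.126, G_4 = 10^(−3.96/10) = 0.4018
Friis cascade:
  F = 2.377 + (6.902 − 1)/147.9 + (1.500 − 1)/21.43 + (3.126 − 1)/14.29 = 2.589
NF = 10 log₁₀(2.589) = 4.13 dB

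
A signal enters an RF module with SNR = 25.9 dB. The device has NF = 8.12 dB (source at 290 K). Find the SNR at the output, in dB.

17.78 dB

By definition F = SNR_in/SNR_out, so in dB: SNR_out = SNR_in − NF
SNR_out = 25.9 − 8.12 = 17.78 dB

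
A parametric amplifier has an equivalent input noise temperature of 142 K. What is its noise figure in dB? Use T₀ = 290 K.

F = 1 + T_e/T₀ = 1 + 142/290 = 1.48966
NF = 10 log₁₀(1.48966) = 1.73 dB

1.73 dB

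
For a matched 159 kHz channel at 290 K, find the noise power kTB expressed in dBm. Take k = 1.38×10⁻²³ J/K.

P_n = kTB = 1.38×10⁻²³ × 290 × 1.59×10⁵ = 6.36×10⁻¹⁶ W
In dBm: 10 log₁₀(6.36×10⁻¹⁶ / 10⁻³) = −122.0 dBm

−122.0 dBm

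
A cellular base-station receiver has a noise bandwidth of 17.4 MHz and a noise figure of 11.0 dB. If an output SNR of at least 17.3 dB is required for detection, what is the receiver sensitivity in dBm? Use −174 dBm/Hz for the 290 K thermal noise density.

−73.3 dBm

Sensitivity = −174 + 10 log₁₀(B) + NF + SNR_min
= −174 + 72.41 + 11.0 + 17.3
= −73.29 dBm → −73.3 dBm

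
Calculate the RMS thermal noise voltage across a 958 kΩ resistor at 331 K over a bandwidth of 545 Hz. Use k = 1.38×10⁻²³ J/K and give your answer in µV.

3.09 µV

V_n = √(4kTRB)
4kTRB = 4 × 1.38×10⁻²³ × 331 × 9.58×10⁵ × 5.45×10² = 9.54×10⁻¹² V²
V_n = √(9.54×10⁻¹²) = 3.09×10⁻⁶ V = 3.09 µV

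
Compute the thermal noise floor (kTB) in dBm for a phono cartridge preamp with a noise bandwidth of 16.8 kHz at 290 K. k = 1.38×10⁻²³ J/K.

P_n = kTB = 1.38×10⁻²³ × 290 × 1.68×10⁴ = 6.72×10⁻¹⁷ W
In dBm: 10 log₁₀(6.72×10⁻¹⁷ / 10⁻³) = −131.7 dBm

−131.7 dBm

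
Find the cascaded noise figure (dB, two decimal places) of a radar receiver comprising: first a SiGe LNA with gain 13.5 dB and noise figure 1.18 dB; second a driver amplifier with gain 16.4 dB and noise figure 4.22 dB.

1.42 dB

Convert to linear (a loss of L dB is a gain of −L dB): F_i = 10^(NF_i/10), G_i = 10^(G_i,dB/10)
  Stage 1: F_1 = 10^(1.18/10) = 1.312, G_1 = 10^(13.5/10) = 22.39
  Stage 2: F_2 = 10^(4.22/10) = 2.642, G_2 = 10^(16.4/10) = 43.65
Friis cascade:
  F = 1.312 + (2.642 − 1)/22.39 = 1.386
NF = 10 log₁₀(1.386) = 1.42 dB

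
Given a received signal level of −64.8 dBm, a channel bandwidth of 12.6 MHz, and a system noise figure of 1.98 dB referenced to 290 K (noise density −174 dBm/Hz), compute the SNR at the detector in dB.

36.2 dB

Noise floor: N = −174 + 10 log₁₀(B) + NF
10 log₁₀(1.26×10⁷) = 71 dB
N = −174 + 71 + 1.98 = −101.02 dBm
SNR = P_sig − N = −64.8 − (−101.02) = 36.22 dB → 36.2 dB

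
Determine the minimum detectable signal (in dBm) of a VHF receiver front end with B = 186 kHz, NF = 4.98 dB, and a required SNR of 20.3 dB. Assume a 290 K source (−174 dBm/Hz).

−96.0 dBm

Sensitivity = −174 + 10 log₁₀(B) + NF + SNR_min
= −174 + 52.7 + 4.98 + 20.3
= −96.02 dBm → −96.0 dBm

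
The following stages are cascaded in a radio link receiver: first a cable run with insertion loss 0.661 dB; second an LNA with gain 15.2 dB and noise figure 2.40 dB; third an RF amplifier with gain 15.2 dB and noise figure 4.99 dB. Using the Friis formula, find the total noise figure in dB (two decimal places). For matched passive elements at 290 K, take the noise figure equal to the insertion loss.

3.22 dB

Convert to linear (a loss of L dB is a gain of −L dB): F_i = 10^(NF_i/10), G_i = 10^(G_i,dB/10)
  Stage 1: F_1 = 10^(0.661/10) = 1.164, G_1 = 10^(−0.661/10) = 0.8588
  Stage 2: F_2 = 10^(2.40/10) = 1.738, G_2 = 10^(15.2/10) = 33.11
  Stage 3: F_3 = 10^(4.99/10) = 3.155, G_3 = 10^(15.2/10) = 33.11
Friis cascade:
  F = 1.164 + (1.738 − 1)/0.8588 + (3.155 − 1)/28.44 = 2.099
NF = 10 log₁₀(2.099) = 3.22 dB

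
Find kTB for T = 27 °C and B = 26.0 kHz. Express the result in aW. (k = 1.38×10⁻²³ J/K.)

108 aW

T = 27 °C + 273.15 = 300.15 K
P_n = kTB = 1.38×10⁻²³ × 300.15 × 2.60×10⁴ = 1.08×10⁻¹⁶ W = 108 aW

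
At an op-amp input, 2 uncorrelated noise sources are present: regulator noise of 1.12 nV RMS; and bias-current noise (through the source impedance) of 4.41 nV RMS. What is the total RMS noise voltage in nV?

Uncorrelated sources add in power (mean-square): V_tot = √(ΣV_i²)
V_tot = √[(1.12×10⁻⁹)² + (4.41×10⁻⁹)²] = 4.55×10⁻⁹ V = 4.55 nV

4.55 nV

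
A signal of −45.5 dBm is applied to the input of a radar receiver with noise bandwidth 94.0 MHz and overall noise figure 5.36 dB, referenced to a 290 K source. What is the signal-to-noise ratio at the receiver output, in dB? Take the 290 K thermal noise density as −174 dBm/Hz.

43.4 dB

Noise floor: N = −174 + 10 log₁₀(B) + NF
10 log₁₀(9.40×10⁷) = 79.73 dB
N = −174 + 79.73 + 5.36 = −88.91 dBm
SNR = P_sig − N = −45.5 − (−88.91) = 43.41 dB → 43.4 dB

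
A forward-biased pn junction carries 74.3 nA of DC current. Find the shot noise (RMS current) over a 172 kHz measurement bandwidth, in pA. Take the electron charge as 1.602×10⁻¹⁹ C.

64.0 pA

I_n = √(2qI·B)
2qI·B = 2 × 1.602×10⁻¹⁹ × 7.43×10⁻⁸ × 1.72×10⁵ = 4.09×10⁻²¹ A²
I_n = √(4.09×10⁻²¹) = 6.40×10⁻¹¹ A = 64.0 pA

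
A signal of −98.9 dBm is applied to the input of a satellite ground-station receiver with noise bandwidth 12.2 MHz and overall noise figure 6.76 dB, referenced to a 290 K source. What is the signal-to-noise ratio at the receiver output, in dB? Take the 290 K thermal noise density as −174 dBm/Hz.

Noise floor: N = −174 + 10 log₁₀(B) + NF
10 log₁₀(1.22×10⁷) = 70.86 dB
N = −174 + 70.86 + 6.76 = −96.38 dBm
SNR = P_sig − N = −98.9 − (−96.38) = −2.52 dB → −2.5 dB

−2.5 dB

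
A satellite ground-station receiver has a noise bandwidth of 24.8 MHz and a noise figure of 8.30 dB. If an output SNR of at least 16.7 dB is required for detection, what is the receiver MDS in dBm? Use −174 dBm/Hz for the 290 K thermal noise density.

Sensitivity = −174 + 10 log₁₀(B) + NF + SNR_min
= −174 + 73.94 + 8.30 + 16.7
= −75.06 dBm → −75.1 dBm

−75.1 dBm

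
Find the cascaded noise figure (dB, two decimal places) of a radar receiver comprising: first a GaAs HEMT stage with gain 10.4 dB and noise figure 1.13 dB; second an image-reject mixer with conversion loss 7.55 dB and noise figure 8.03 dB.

2.52 dB

Convert to linear (a loss of L dB is a gain of −L dB): F_i = 10^(NF_i/10), G_i = 10^(G_i,dB/10)
  Stage 1: F_1 = 10^(1.13/10) = 1.297, G_1 = 10^(10.4/10) = 10.96
  Stage 2: F_2 = 10^(8.03/10) = 6.353, G_2 = 10^(−7.55/10) = 0.1758
Friis cascade:
  F = 1.297 + (6.353 − 1)/10.96 = 1.785
NF = 10 log₁₀(1.785) = 2.52 dB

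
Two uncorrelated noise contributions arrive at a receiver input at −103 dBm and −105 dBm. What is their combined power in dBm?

−100.9 dBm

Convert to linear, add, convert back:
P₁ = 5.01×10⁻¹⁴ W, P₂ = 3.16×10⁻¹⁴ W
P_tot = 8.17×10⁻¹⁴ W → 10 log₁₀(P_tot / 10⁻³) = −100.9 dBm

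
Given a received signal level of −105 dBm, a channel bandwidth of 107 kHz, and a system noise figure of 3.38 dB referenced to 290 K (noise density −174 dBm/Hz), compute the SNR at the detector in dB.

Noise floor: N = −174 + 10 log₁₀(B) + NF
10 log₁₀(1.07×10⁵) = 50.29 dB
N = −174 + 50.29 + 3.38 = −120.33 dBm
SNR = P_sig − N = −105 − (−120.33) = 15.33 dB → 15.3 dB

15.3 dB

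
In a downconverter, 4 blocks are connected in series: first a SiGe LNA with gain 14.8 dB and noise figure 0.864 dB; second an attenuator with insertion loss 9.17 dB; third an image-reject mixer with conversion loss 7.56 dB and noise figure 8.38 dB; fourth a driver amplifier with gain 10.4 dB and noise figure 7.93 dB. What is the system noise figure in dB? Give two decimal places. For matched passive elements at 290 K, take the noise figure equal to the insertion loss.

Convert to linear (a loss of L dB is a gain of −L dB): F_i = 10^(NF_i/10), G_i = 10^(G_i,dB/10)
  Stage 1: F_1 = 10^(0.864/10) = 1.220, G_1 = 10^(14.8/10) = 30.20
  Stage 2: F_2 = 10^(9.17/10) = 8.260, G_2 = 10^(−9.17/10) = 0.1211
  Stage 3: F_3 = 10^(8.38/10) = 6.887, G_3 = 10^(−7.56/10) = 0.1754
  Stage 4: F_4 = 10^(7.93/10) = 6.209, G_4 = 10^(10.4/10) = 10.96
Friis cascade:
  F = 1.220 + (8.260 − 1)/30.20 + (6.887 − 1)/3.656 + (6.209 − 1)/0.6412 = 11.19
NF = 10 log₁₀(11.19) = 10.49 dB

10.49 dB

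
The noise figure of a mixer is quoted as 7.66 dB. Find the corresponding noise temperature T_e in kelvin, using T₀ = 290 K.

1402 K

F = 10^(7.66/10) = 5.83445
T_e = (F − 1)·T₀ = (5.83445 − 1) × 290 = 1402 K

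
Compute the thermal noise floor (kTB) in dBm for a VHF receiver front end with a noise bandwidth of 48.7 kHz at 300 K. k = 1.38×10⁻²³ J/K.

−127.0 dBm

P_n = kTB = 1.38×10⁻²³ × 300 × 4.87×10⁴ = 2.02×10⁻¹⁶ W
In dBm: 10 log₁₀(2.02×10⁻¹⁶ / 10⁻³) = −127.0 dBm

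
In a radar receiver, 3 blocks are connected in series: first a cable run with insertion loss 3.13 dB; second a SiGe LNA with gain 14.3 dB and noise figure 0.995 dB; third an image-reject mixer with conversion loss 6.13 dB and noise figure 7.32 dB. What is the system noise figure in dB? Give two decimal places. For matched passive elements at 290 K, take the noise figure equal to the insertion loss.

Convert to linear (a loss of L dB is a gain of −L dB): F_i = 10^(NF_i/10), G_i = 10^(G_i,dB/10)
  Stage 1: F_1 = 10^(3.13/10) = 2.056, G_1 = 10^(−3.13/10) = 0.4864
  Stage 2: F_2 = 10^(0.995/10) = 1.257, G_2 = 10^(14.3/10) = 26.92
  Stage 3: F_3 = 10^(7.32/10) = 5.395, G_3 = 10^(−6.13/10) = 0.2438
Friis cascade:
  F = 2.056 + (1.257 − 1)/0.4864 + (5.395 − 1)/13.09 = 2.921
NF = 10 log₁₀(2.921) = 4.66 dB

4.66 dB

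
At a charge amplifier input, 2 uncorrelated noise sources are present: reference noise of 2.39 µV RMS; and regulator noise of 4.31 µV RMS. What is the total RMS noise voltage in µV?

4.93 µV

Uncorrelated sources add in power (mean-square): V_tot = √(ΣV_i²)
V_tot = √[(2.39×10⁻⁶)² + (4.31×10⁻⁶)²] = 4.93×10⁻⁶ V = 4.93 µV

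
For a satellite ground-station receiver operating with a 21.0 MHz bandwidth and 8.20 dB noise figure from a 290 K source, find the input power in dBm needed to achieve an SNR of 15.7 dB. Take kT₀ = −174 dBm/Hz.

Sensitivity = −174 + 10 log₁₀(B) + NF + SNR_min
= −174 + 73.22 + 8.20 + 15.7
= −76.88 dBm → −76.9 dBm

−76.9 dBm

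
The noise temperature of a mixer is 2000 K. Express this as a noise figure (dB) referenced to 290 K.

8.97 dB

F = 1 + T_e/T₀ = 1 + 2000/290 = 7.89655
NF = 10 log₁₀(7.89655) = 8.97 dB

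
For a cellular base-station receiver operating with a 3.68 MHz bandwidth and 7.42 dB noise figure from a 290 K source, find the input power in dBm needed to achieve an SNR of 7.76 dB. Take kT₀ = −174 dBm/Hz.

Sensitivity = −174 + 10 log₁₀(B) + NF + SNR_min
= −174 + 65.66 + 7.42 + 7.76
= −93.16 dBm → −93.2 dBm

−93.2 dBm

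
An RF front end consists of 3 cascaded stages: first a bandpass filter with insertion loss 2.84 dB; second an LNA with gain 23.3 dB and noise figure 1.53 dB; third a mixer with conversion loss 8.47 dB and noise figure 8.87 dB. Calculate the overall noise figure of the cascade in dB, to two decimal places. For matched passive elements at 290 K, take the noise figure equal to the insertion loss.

4.46 dB

Convert to linear (a loss of L dB is a gain of −L dB): F_i = 10^(NF_i/10), G_i = 10^(G_i,dB/10)
  Stage 1: F_1 = 10^(2.84/10) = 1.923, G_1 = 10^(−2.84/10) = 0.5200
  Stage 2: F_2 = 10^(1.53/10) = 1.422, G_2 = 10^(23.3/10) = 213.8
  Stage 3: F_3 = 10^(8.87/10) = 7.709, G_3 = 10^(−8.47/10) = 0.1422
Friis cascade:
  F = 1.923 + (1.422 − 1)/0.5200 + (7.709 − 1)/111.2 = 2.796
NF = 10 log₁₀(2.796) = 4.46 dB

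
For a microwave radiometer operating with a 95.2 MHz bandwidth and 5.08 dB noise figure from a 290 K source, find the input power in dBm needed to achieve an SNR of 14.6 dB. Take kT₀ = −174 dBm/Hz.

−74.5 dBm

Sensitivity = −174 + 10 log₁₀(B) + NF + SNR_min
= −174 + 79.79 + 5.08 + 14.6
= −74.53 dBm → −74.5 dBm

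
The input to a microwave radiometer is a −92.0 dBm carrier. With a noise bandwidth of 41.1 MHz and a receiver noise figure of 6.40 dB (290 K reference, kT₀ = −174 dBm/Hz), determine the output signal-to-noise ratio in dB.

−0.5 dB

Noise floor: N = −174 + 10 log₁₀(B) + NF
10 log₁₀(4.11×10⁷) = 76.14 dB
N = −174 + 76.14 + 6.40 = −91.46 dBm
SNR = P_sig − N = −92.0 − (−91.46) = −0.54 dB → −0.5 dB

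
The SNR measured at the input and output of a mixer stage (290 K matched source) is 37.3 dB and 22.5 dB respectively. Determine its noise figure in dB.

NF (dB) = SNR_in(dB) − SNR_out(dB) when the source is at T₀
NF = 37.3 − 22.5 = 14.8 dB

14.8 dB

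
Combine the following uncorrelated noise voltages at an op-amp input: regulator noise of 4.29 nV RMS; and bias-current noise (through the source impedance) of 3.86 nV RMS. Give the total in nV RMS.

5.77 nV

Uncorrelated sources add in power (mean-square): V_tot = √(ΣV_i²)
V_tot = √[(4.29×10⁻⁹)² + (3.86×10⁻⁹)²] = 5.77×10⁻⁹ V = 5.77 nV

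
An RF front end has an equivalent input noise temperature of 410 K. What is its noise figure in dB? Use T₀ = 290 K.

3.83 dB

F = 1 + T_e/T₀ = 1 + 410/290 = 2.41379
NF = 10 log₁₀(2.41379) = 3.83 dB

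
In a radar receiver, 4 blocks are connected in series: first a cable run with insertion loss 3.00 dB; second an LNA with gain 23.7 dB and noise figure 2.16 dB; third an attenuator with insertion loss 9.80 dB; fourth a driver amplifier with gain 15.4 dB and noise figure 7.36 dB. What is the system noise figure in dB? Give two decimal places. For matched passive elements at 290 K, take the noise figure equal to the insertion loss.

5.70 dB

Convert to linear (a loss of L dB is a gain of −L dB): F_i = 10^(NF_i/10), G_i = 10^(G_i,dB/10)
  Stage 1: F_1 = 10^(3.00/10) = 1.995, G_1 = 10^(−3.00/10) = 0.5012
  Stage 2: F_2 = 10^(2.16/10) = 1.644, G_2 = 10^(23.7/10) = 234.4
  Stage 3: F_3 = 10^(9.80/10) = 9.550, G_3 = 10^(−9.80/10) = 0.1047
  Stage 4: F_4 = 10^(7.36/10) = 5.445, G_4 = 10^(15.4/10) = 34.67
Friis cascade:
  F = 1.995 + (1.644 − 1)/0.5012 + (9.550 − 1)/117.5 + (5.445 − 1)/12.30 = 3.715
NF = 10 log₁₀(3.715) = 5.70 dB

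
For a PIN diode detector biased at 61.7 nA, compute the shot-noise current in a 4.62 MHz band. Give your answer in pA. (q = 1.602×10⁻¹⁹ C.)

302 pA

I_n = √(2qI·B)
2qI·B = 2 × 1.602×10⁻¹⁹ × 6.17×10⁻⁸ × 4.62×10⁶ = 9.13×10⁻²⁰ A²
I_n = √(9.13×10⁻²⁰) = 3.02×10⁻¹⁰ A = 302 pA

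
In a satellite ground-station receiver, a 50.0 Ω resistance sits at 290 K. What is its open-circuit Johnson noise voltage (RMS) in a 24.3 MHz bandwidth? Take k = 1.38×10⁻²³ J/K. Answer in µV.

V_n = √(4kTRB)
4kTRB = 4 × 1.38×10⁻²³ × 290 × 5.00×10¹ × 2.43×10⁷ = 1.94×10⁻¹¹ V²
V_n = √(1.94×10⁻¹¹) = 4.41×10⁻⁶ V = 4.41 µV

4.41 µV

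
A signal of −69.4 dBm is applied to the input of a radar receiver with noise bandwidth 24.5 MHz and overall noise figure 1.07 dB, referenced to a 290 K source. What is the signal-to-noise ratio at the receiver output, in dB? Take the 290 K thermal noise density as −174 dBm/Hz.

Noise floor: N = −174 + 10 log₁₀(B) + NF
10 log₁₀(2.45×10⁷) = 73.89 dB
N = −174 + 73.89 + 1.07 = −99.04 dBm
SNR = P_sig − N = −69.4 − (−99.04) = 29.64 dB → 29.6 dB

29.6 dB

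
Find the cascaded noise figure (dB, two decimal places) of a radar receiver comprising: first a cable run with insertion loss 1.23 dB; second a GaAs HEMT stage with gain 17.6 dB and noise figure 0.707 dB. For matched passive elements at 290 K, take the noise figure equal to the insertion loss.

Convert to linear (a loss of L dB is a gain of −L dB): F_i = 10^(NF_i/10), G_i = 10^(G_i,dB/10)
  Stage 1: F_1 = 10^(1.23/10) = 1.327, G_1 = 10^(−1.23/10) = 0.7534
  Stage 2: F_2 = 10^(0.707/10) = 1.177, G_2 = 10^(17.6/10) = 57.54
Friis cascade:
  F = 1.327 + (1.177 − 1)/0.7534 = 1.562
NF = 10 log₁₀(1.562) = 1.94 dB

1.94 dB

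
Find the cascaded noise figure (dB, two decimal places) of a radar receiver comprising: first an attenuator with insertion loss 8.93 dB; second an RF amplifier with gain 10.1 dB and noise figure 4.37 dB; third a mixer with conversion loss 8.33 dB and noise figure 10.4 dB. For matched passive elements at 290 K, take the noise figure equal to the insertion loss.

14.62 dB

Convert to linear (a loss of L dB is a gain of −L dB): F_i = 10^(NF_i/10), G_i = 10^(G_i,dB/10)
  Stage 1: F_1 = 10^(8.93/10) = 7.816, G_1 = 10^(−8.93/10) = 0.1279
  Stage 2: F_2 = 10^(4.37/10) = 2.735, G_2 = 10^(10.1/10) = 10.23
  Stage 3: F_3 = 10^(10.4/10) = 10.96, G_3 = 10^(−8.33/10) = 0.1469
Friis cascade:
  F = 7.816 + (2.735 − 1)/0.1279 + (10.96 − 1)/1.309 = 28.99
NF = 10 log₁₀(28.99) = 14.62 dB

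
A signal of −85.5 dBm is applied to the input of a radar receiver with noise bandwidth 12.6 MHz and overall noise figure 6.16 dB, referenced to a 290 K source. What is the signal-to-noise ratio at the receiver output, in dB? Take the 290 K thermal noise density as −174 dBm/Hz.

11.3 dB

Noise floor: N = −174 + 10 log₁₀(B) + NF
10 log₁₀(1.26×10⁷) = 71 dB
N = −174 + 71 + 6.16 = −96.84 dBm
SNR = P_sig − N = −85.5 − (−96.84) = 11.34 dB → 11.3 dB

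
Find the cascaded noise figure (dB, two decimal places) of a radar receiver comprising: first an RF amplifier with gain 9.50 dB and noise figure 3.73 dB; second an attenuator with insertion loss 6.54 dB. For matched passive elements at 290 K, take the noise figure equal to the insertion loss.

4.40 dB

Convert to linear (a loss of L dB is a gain of −L dB): F_i = 10^(NF_i/10), G_i = 10^(G_i,dB/10)
  Stage 1: F_1 = 10^(3.73/10) = 2.360, G_1 = 10^(9.50/10) = 8.913
  Stage 2: F_2 = 10^(6.54/10) = 4.508, G_2 = 10^(−6.54/10) = 0.2218
Friis cascade:
  F = 2.360 + (4.508 − 1)/8.913 = 2.754
NF = 10 log₁₀(2.754) = 4.40 dB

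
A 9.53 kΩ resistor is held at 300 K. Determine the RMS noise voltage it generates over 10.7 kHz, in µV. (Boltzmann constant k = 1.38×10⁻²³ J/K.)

V_n = √(4kTRB)
4kTRB = 4 × 1.38×10⁻²³ × 300 × 9.53×10³ × 1.07×10⁴ = 1.69×10⁻¹² V²
V_n = √(1.69×10⁻¹²) = 1.30×10⁻⁶ V = 1.30 µV

1.30 µV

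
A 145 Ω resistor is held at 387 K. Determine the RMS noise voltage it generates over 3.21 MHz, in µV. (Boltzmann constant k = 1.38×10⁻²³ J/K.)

3.15 µV

V_n = √(4kTRB)
4kTRB = 4 × 1.38×10⁻²³ × 387 × 1.45×10² × 3.21×10⁶ = 9.94×10⁻¹² V²
V_n = √(9.94×10⁻¹²) = 3.15×10⁻⁶ V = 3.15 µV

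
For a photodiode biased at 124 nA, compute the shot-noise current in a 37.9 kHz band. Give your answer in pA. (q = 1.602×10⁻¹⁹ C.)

I_n = √(2qI·B)
2qI·B = 2 × 1.602×10⁻¹⁹ × 1.24×10⁻⁷ × 3.79×10⁴ = 1.51×10⁻²¹ A²
I_n = √(1.51×10⁻²¹) = 3.88×10⁻¹¹ A = 38.8 pA

38.8 pA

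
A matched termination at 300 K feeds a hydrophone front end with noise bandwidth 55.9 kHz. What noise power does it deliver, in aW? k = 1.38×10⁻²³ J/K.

P_n = kTB = 1.38×10⁻²³ × 300 × 5.59×10⁴ = 2.31×10⁻¹⁶ W = 231 aW

231 aW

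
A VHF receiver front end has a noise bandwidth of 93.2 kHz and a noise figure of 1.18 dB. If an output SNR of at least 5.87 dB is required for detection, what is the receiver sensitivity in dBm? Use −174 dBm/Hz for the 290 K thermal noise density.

Sensitivity = −174 + 10 log₁₀(B) + NF + SNR_min
= −174 + 49.69 + 1.18 + 5.87
= −117.26 dBm → −117.3 dBm

−117.3 dBm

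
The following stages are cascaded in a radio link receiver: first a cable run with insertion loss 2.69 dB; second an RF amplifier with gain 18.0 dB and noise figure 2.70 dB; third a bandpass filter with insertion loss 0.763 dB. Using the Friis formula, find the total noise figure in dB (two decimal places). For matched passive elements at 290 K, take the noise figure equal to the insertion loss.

5.40 dB

Convert to linear (a loss of L dB is a gain of −L dB): F_i = 10^(NF_i/10), G_i = 10^(G_i,dB/10)
  Stage 1: F_1 = 10^(2.69/10) = 1.858, G_1 = 10^(−2.69/10) = 0.5383
  Stage 2: F_2 = 10^(2.70/10) = 1.862, G_2 = 10^(18.0/10) = 63.10
  Stage 3: F_3 = 10^(0.763/10) = 1.192, G_3 = 10^(−0.763/10) = 0.8389
Friis cascade:
  F = 1.858 + (1.862 − 1)/0.5383 + (1.192 − 1)/33.96 = 3.465
NF = 10 log₁₀(3.465) = 5.40 dB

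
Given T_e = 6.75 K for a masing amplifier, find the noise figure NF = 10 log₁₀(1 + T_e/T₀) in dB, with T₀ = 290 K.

F = 1 + T_e/T₀ = 1 + 6.75/290 = 1.02328
NF = 10 log₁₀(1.02328) = 0.100 dB

0.100 dB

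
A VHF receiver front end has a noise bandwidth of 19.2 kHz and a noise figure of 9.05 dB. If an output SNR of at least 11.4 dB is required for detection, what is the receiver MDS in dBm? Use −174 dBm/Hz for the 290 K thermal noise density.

Sensitivity = −174 + 10 log₁₀(B) + NF + SNR_min
= −174 + 42.83 + 9.05 + 11.4
= −110.72 dBm → −110.7 dBm

−110.7 dBm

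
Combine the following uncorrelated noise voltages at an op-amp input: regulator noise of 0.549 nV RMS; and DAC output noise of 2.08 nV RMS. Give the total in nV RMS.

2.15 nV

Uncorrelated sources add in power (mean-square): V_tot = √(ΣV_i²)
V_tot = √[(5.49×10⁻¹⁰)² + (2.08×10⁻⁹)²] = 2.15×10⁻⁹ V = 2.15 nV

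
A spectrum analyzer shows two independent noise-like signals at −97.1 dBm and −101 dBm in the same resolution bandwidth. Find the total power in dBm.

−95.6 dBm

Convert to linear, add, convert back:
P₁ = 1.95×10⁻¹³ W, P₂ = 7.94×10⁻¹⁴ W
P_tot = 2.74×10⁻¹³ W → 10 log₁₀(P_tot / 10⁻³) = −95.6 dBm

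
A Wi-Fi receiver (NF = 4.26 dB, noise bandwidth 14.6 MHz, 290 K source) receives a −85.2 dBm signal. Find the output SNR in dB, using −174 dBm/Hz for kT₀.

12.9 dB

Noise floor: N = −174 + 10 log₁₀(B) + NF
10 log₁₀(1.46×10⁷) = 71.64 dB
N = −174 + 71.64 + 4.26 = −98.10 dBm
SNR = P_sig − N = −85.2 − (−98.10) = 12.90 dB → 12.9 dB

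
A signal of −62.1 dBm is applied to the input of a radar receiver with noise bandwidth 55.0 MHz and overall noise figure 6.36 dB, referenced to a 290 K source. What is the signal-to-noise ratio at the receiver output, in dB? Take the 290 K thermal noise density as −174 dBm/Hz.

Noise floor: N = −174 + 10 log₁₀(B) + NF
10 log₁₀(5.50×10⁷) = 77.4 dB
N = −174 + 77.4 + 6.36 = −90.24 dBm
SNR = P_sig − N = −62.1 − (−90.24) = 28.14 dB → 28.1 dB

28.1 dB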